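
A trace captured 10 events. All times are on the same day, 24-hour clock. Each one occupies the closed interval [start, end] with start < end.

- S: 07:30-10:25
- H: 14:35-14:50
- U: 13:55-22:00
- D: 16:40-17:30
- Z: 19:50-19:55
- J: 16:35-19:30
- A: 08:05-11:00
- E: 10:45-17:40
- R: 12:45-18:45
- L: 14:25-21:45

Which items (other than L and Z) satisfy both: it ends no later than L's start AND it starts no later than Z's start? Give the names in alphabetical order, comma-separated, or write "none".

Conditions: its end is no later than L's start (X.end <= 14:25) AND its start is no later than Z's start (X.start <= 19:50).
A: end 11:00 <= 14:25? ✓; start 08:05 <= 19:50? ✓ → yes.
D: end 17:30 <= 14:25? ✗; start 16:40 <= 19:50? ✓ → no.
E: end 17:40 <= 14:25? ✗; start 10:45 <= 19:50? ✓ → no.
H: end 14:50 <= 14:25? ✗; start 14:35 <= 19:50? ✓ → no.
J: end 19:30 <= 14:25? ✗; start 16:35 <= 19:50? ✓ → no.
R: end 18:45 <= 14:25? ✗; start 12:45 <= 19:50? ✓ → no.
S: end 10:25 <= 14:25? ✓; start 07:30 <= 19:50? ✓ → yes.
U: end 22:00 <= 14:25? ✗; start 13:55 <= 19:50? ✓ → no.
Result: A, S.

A, S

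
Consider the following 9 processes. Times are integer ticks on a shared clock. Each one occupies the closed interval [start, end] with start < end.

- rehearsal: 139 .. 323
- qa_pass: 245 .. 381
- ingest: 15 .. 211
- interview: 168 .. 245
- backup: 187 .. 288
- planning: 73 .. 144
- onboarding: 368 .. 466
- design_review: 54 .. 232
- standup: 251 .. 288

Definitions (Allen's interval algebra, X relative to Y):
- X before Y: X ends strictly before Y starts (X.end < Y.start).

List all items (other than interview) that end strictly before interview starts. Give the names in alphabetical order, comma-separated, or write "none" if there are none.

planning

Target interview = [168, 245].
backup [187, 288] → overlapped-by → no.
design_review [54, 232] → overlaps → no.
ingest [15, 211] → overlaps → no.
onboarding [368, 466] → after → no.
planning [73, 144] → before → yes.
qa_pass [245, 381] → met-by → no.
rehearsal [139, 323] → contains → no.
standup [251, 288] → after → no.
Result: planning.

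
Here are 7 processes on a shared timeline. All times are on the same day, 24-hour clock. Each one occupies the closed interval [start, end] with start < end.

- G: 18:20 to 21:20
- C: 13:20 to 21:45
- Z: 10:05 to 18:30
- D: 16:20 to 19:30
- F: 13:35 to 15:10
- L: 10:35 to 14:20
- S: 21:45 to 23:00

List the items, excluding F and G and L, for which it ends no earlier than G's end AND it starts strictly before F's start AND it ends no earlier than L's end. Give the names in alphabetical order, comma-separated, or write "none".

Conditions: its end is no earlier than G's end (X.end >= 21:20) AND its start is strictly before F's start (X.start < 13:35) AND its end is no earlier than L's end (X.end >= 14:20).
C: end 21:45 >= 21:20? ✓; start 13:20 < 13:35? ✓; end 21:45 >= 14:20? ✓ → yes.
D: end 19:30 >= 21:20? ✗; start 16:20 < 13:35? ✗; end 19:30 >= 14:20? ✓ → no.
S: end 23:00 >= 21:20? ✓; start 21:45 < 13:35? ✗; end 23:00 >= 14:20? ✓ → no.
Z: end 18:30 >= 21:20? ✗; start 10:05 < 13:35? ✓; end 18:30 >= 14:20? ✓ → no.
Result: C.

C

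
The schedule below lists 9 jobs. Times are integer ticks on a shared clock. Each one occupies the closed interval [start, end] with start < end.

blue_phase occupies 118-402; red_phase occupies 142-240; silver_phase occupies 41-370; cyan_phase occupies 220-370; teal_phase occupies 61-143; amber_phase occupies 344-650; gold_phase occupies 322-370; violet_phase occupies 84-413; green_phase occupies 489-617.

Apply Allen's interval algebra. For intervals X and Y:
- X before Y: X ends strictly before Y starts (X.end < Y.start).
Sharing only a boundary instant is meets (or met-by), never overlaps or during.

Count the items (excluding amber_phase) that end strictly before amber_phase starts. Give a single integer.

Target amber_phase = [344, 650].
blue_phase [118, 402] → overlaps → no.
cyan_phase [220, 370] → overlaps → no.
gold_phase [322, 370] → overlaps → no.
green_phase [489, 617] → during → no.
red_phase [142, 240] → before → counts.
silver_phase [41, 370] → overlaps → no.
teal_phase [61, 143] → before → counts.
violet_phase [84, 413] → overlaps → no.
Total: 2.

2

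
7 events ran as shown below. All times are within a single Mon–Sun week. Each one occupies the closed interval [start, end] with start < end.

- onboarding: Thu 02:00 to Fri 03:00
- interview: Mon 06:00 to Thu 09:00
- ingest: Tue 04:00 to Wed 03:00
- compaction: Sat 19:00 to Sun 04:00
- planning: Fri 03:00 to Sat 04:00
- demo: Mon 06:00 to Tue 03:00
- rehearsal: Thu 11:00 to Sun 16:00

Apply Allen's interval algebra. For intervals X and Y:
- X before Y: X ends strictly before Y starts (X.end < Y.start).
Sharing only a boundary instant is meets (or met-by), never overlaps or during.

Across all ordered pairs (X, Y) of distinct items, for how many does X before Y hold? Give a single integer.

Checking all 42 ordered pairs for relation 'before'; matching pairs in alphabetical order:
(demo, compaction): demo before compaction ✓
(demo, ingest): demo before ingest ✓
(demo, onboarding): demo before onboarding ✓
(demo, planning): demo before planning ✓
(demo, rehearsal): demo before rehearsal ✓
(ingest, compaction): ingest before compaction ✓
(ingest, onboarding): ingest before onboarding ✓
(ingest, planning): ingest before planning ✓
(ingest, rehearsal): ingest before rehearsal ✓
(interview, compaction): interview before compaction ✓
(interview, planning): interview before planning ✓
(interview, rehearsal): interview before rehearsal ✓
(onboarding, compaction): onboarding before compaction ✓
(planning, compaction): planning before compaction ✓
Count: 14.

14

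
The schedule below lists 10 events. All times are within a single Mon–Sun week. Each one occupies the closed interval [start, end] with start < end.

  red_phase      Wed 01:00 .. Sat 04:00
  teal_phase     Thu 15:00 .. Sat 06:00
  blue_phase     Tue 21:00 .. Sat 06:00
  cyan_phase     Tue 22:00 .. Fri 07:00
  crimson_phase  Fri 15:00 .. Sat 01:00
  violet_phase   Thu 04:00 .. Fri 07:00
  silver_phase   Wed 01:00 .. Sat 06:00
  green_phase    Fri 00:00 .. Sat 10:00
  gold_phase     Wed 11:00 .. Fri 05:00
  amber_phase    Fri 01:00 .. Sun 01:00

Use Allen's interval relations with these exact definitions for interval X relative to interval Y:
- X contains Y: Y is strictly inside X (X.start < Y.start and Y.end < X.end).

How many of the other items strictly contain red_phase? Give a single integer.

Target red_phase = [Wed 01:00, Sat 04:00].
amber_phase [Fri 01:00, Sun 01:00] → overlapped-by → no.
blue_phase [Tue 21:00, Sat 06:00] → contains → counts.
crimson_phase [Fri 15:00, Sat 01:00] → during → no.
cyan_phase [Tue 22:00, Fri 07:00] → overlaps → no.
gold_phase [Wed 11:00, Fri 05:00] → during → no.
green_phase [Fri 00:00, Sat 10:00] → overlapped-by → no.
silver_phase [Wed 01:00, Sat 06:00] → started-by → no.
teal_phase [Thu 15:00, Sat 06:00] → overlapped-by → no.
violet_phase [Thu 04:00, Fri 07:00] → during → no.
Total: 1.

1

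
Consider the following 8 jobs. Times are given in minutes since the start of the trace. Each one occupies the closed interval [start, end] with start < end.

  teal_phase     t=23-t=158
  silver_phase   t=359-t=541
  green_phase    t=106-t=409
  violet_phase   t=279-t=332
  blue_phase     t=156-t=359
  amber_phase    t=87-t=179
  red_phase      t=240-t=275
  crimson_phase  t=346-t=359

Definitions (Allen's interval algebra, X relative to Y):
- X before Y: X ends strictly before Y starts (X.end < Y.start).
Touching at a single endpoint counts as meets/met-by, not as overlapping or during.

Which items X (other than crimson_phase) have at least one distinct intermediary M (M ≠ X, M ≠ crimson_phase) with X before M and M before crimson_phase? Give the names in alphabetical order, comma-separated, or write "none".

Target crimson_phase = [t=346, t=359].
Intermediaries M with M before crimson_phase: amber_phase, red_phase, teal_phase, violet_phase.
Via amber_phase — items with X before amber_phase: none.
Via red_phase — items with X before red_phase: amber_phase, teal_phase.
Via teal_phase — items with X before teal_phase: none.
Via violet_phase — items with X before violet_phase: amber_phase, red_phase, teal_phase.
Union: amber_phase, red_phase, teal_phase.

amber_phase, red_phase, teal_phase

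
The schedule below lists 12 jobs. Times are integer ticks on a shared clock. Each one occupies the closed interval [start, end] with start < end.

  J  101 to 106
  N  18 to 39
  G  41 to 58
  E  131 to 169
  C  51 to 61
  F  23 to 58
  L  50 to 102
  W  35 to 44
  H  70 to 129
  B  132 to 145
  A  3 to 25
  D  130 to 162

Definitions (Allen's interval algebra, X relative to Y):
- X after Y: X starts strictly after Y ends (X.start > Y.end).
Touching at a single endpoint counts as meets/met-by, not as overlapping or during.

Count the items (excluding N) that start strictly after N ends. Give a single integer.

8

Target N = [18, 39].
A [3, 25] → overlaps → no.
B [132, 145] → after → counts.
C [51, 61] → after → counts.
D [130, 162] → after → counts.
E [131, 169] → after → counts.
F [23, 58] → overlapped-by → no.
G [41, 58] → after → counts.
H [70, 129] → after → counts.
J [101, 106] → after → counts.
L [50, 102] → after → counts.
W [35, 44] → overlapped-by → no.
Total: 8.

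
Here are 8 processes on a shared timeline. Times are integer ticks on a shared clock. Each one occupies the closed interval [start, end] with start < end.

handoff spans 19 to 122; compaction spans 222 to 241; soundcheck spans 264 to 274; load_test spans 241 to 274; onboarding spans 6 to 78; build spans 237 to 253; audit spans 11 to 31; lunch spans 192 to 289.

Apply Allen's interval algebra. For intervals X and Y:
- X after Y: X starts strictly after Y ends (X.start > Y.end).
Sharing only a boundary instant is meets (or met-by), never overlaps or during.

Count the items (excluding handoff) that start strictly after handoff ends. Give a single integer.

Target handoff = [19, 122].
audit [11, 31] → overlaps → no.
build [237, 253] → after → counts.
compaction [222, 241] → after → counts.
load_test [241, 274] → after → counts.
lunch [192, 289] → after → counts.
onboarding [6, 78] → overlaps → no.
soundcheck [264, 274] → after → counts.
Total: 5.

5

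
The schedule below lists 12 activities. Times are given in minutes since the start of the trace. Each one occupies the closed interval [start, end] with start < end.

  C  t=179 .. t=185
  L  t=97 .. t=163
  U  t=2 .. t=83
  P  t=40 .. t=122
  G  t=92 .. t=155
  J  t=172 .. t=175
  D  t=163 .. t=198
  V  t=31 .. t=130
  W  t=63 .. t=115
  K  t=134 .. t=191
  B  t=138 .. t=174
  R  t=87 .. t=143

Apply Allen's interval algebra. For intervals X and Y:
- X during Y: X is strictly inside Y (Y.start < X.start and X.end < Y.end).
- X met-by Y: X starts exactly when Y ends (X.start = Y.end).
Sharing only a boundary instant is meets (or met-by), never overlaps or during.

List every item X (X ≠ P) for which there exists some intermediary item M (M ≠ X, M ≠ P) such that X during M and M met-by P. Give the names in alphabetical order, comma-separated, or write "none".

none

Target P = [t=40, t=122].
Intermediaries M with M met-by P: none.
Union: none.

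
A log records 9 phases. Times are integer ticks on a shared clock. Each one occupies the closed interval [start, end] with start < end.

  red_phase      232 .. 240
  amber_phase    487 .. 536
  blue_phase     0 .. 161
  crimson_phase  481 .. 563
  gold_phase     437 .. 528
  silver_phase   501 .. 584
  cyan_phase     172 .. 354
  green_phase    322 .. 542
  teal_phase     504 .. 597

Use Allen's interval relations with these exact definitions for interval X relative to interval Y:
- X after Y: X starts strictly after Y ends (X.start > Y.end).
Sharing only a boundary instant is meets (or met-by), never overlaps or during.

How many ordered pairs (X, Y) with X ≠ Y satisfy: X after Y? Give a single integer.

Checking all 72 ordered pairs for relation 'after'; matching pairs in alphabetical order:
(amber_phase, blue_phase): amber_phase after blue_phase ✓
(amber_phase, cyan_phase): amber_phase after cyan_phase ✓
(amber_phase, red_phase): amber_phase after red_phase ✓
(crimson_phase, blue_phase): crimson_phase after blue_phase ✓
(crimson_phase, cyan_phase): crimson_phase after cyan_phase ✓
(crimson_phase, red_phase): crimson_phase after red_phase ✓
(cyan_phase, blue_phase): cyan_phase after blue_phase ✓
(gold_phase, blue_phase): gold_phase after blue_phase ✓
(gold_phase, cyan_phase): gold_phase after cyan_phase ✓
(gold_phase, red_phase): gold_phase after red_phase ✓
(green_phase, blue_phase): green_phase after blue_phase ✓
(green_phase, red_phase): green_phase after red_phase ✓
(red_phase, blue_phase): red_phase after blue_phase ✓
(silver_phase, blue_phase): silver_phase after blue_phase ✓
(silver_phase, cyan_phase): silver_phase after cyan_phase ✓
(silver_phase, red_phase): silver_phase after red_phase ✓
(teal_phase, blue_phase): teal_phase after blue_phase ✓
(teal_phase, cyan_phase): teal_phase after cyan_phase ✓
(teal_phase, red_phase): teal_phase after red_phase ✓
Count: 19.

19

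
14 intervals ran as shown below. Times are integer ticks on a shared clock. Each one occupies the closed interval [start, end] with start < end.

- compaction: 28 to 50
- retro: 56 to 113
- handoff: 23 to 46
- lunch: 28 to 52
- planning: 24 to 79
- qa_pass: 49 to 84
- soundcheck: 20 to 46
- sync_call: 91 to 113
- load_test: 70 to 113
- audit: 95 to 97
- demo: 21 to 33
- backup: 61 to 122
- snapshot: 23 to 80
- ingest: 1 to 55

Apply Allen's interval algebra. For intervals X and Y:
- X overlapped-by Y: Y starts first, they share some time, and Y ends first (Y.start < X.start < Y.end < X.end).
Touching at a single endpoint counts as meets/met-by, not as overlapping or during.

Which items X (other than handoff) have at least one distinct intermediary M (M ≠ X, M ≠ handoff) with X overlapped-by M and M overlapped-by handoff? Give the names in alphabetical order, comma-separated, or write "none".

Target handoff = [23, 46].
Intermediaries M with M overlapped-by handoff: compaction, lunch, planning.
Via compaction — items with X overlapped-by compaction: qa_pass.
Via lunch — items with X overlapped-by lunch: qa_pass.
Via planning — items with X overlapped-by planning: backup, load_test, qa_pass, retro.
Union: backup, load_test, qa_pass, retro.

backup, load_test, qa_pass, retro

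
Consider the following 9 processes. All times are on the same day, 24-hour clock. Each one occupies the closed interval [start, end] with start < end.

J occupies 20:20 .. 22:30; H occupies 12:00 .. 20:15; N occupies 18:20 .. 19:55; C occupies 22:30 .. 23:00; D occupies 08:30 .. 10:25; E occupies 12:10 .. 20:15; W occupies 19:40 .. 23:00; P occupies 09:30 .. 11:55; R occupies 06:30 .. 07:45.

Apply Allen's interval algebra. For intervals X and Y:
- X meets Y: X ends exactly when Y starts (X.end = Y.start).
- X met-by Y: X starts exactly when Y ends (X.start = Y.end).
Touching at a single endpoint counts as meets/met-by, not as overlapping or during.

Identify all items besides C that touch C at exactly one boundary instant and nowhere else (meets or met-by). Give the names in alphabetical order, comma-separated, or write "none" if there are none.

Target C = [22:30, 23:00].
D [08:30, 10:25] → before → no.
E [12:10, 20:15] → before → no.
H [12:00, 20:15] → before → no.
J [20:20, 22:30] → meets → yes.
N [18:20, 19:55] → before → no.
P [09:30, 11:55] → before → no.
R [06:30, 07:45] → before → no.
W [19:40, 23:00] → finished-by → no.
Result: J.

J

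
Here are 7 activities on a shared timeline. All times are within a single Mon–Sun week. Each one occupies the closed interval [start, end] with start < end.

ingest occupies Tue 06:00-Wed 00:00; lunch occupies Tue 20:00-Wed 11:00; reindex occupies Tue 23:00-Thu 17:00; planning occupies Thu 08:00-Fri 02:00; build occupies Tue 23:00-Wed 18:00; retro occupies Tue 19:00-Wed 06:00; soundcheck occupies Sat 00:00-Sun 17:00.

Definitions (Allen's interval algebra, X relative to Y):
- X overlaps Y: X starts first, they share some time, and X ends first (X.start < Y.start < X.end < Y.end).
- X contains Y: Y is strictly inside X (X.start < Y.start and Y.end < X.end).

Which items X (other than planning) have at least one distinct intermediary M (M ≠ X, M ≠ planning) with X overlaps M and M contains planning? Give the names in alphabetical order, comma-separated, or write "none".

none

Target planning = [Thu 08:00, Fri 02:00].
Intermediaries M with M contains planning: none.
Union: none.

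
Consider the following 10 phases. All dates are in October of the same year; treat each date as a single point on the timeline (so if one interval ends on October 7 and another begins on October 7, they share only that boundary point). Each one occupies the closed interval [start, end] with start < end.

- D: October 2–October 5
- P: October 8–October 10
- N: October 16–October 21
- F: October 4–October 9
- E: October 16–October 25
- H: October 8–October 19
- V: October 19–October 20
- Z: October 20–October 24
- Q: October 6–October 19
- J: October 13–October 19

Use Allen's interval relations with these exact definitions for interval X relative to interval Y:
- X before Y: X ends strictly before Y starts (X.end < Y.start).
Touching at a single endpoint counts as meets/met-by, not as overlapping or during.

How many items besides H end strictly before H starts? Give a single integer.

1

Target H = [October 8, October 19].
D [October 2, October 5] → before → counts.
E [October 16, October 25] → overlapped-by → no.
F [October 4, October 9] → overlaps → no.
J [October 13, October 19] → finishes → no.
N [October 16, October 21] → overlapped-by → no.
P [October 8, October 10] → starts → no.
Q [October 6, October 19] → finished-by → no.
V [October 19, October 20] → met-by → no.
Z [October 20, October 24] → after → no.
Total: 1.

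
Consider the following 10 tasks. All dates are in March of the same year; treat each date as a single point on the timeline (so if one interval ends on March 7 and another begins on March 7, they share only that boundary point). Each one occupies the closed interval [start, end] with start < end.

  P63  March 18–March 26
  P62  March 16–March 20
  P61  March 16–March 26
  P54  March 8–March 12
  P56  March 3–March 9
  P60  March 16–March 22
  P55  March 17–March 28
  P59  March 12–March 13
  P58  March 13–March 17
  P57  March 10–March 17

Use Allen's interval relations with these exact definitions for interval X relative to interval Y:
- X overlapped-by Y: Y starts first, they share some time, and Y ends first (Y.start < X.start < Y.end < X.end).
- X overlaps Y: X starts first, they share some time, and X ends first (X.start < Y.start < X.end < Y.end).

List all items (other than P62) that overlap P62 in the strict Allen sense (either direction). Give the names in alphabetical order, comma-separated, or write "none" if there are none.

P55, P57, P58, P63

Target P62 = [March 16, March 20].
P54 [March 8, March 12] → before → no.
P55 [March 17, March 28] → overlapped-by → yes.
P56 [March 3, March 9] → before → no.
P57 [March 10, March 17] → overlaps → yes.
P58 [March 13, March 17] → overlaps → yes.
P59 [March 12, March 13] → before → no.
P60 [March 16, March 22] → started-by → no.
P61 [March 16, March 26] → started-by → no.
P63 [March 18, March 26] → overlapped-by → yes.
Result: P55, P57, P58, P63.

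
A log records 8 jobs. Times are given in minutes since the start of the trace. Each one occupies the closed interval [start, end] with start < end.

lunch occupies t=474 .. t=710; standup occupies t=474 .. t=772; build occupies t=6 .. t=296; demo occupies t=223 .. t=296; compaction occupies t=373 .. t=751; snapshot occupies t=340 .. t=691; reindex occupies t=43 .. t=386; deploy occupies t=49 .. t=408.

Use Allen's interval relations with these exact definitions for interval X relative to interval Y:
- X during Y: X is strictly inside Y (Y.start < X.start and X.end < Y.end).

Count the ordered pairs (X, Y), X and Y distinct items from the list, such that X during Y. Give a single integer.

3

Checking all 56 ordered pairs for relation 'during'; matching pairs in alphabetical order:
(demo, deploy): demo during deploy ✓
(demo, reindex): demo during reindex ✓
(lunch, compaction): lunch during compaction ✓
Count: 3.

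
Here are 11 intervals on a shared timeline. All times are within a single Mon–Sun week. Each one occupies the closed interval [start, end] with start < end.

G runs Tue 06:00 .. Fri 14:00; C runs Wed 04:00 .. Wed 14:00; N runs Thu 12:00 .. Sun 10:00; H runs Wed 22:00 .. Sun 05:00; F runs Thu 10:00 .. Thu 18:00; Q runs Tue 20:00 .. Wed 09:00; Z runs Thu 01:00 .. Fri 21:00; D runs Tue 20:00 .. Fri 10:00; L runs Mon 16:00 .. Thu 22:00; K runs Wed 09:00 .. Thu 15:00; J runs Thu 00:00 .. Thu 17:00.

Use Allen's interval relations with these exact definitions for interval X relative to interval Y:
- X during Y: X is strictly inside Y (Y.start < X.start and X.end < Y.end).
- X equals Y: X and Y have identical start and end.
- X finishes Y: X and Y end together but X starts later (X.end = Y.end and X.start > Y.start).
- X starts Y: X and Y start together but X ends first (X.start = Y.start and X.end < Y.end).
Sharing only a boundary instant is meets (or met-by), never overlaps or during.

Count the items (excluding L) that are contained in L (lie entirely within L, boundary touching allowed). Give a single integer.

5

Target L = [Mon 16:00, Thu 22:00].
C [Wed 04:00, Wed 14:00] → during → counts.
D [Tue 20:00, Fri 10:00] → overlapped-by → no.
F [Thu 10:00, Thu 18:00] → during → counts.
G [Tue 06:00, Fri 14:00] → overlapped-by → no.
H [Wed 22:00, Sun 05:00] → overlapped-by → no.
J [Thu 00:00, Thu 17:00] → during → counts.
K [Wed 09:00, Thu 15:00] → during → counts.
N [Thu 12:00, Sun 10:00] → overlapped-by → no.
Q [Tue 20:00, Wed 09:00] → during → counts.
Z [Thu 01:00, Fri 21:00] → overlapped-by → no.
Total: 5.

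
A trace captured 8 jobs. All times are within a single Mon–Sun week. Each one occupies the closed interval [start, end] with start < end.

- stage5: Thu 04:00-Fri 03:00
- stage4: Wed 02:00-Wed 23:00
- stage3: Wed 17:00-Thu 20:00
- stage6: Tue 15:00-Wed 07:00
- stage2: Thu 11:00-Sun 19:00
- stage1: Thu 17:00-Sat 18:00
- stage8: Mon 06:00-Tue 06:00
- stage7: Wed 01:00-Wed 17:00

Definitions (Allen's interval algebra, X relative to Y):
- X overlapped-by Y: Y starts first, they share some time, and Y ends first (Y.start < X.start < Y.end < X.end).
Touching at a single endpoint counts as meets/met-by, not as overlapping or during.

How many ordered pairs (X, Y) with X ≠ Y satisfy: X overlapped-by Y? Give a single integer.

9

Checking all 56 ordered pairs for relation 'overlapped-by'; matching pairs in alphabetical order:
(stage1, stage3): stage1 overlapped-by stage3 ✓
(stage1, stage5): stage1 overlapped-by stage5 ✓
(stage2, stage3): stage2 overlapped-by stage3 ✓
(stage2, stage5): stage2 overlapped-by stage5 ✓
(stage3, stage4): stage3 overlapped-by stage4 ✓
(stage4, stage6): stage4 overlapped-by stage6 ✓
(stage4, stage7): stage4 overlapped-by stage7 ✓
(stage5, stage3): stage5 overlapped-by stage3 ✓
(stage7, stage6): stage7 overlapped-by stage6 ✓
Count: 9.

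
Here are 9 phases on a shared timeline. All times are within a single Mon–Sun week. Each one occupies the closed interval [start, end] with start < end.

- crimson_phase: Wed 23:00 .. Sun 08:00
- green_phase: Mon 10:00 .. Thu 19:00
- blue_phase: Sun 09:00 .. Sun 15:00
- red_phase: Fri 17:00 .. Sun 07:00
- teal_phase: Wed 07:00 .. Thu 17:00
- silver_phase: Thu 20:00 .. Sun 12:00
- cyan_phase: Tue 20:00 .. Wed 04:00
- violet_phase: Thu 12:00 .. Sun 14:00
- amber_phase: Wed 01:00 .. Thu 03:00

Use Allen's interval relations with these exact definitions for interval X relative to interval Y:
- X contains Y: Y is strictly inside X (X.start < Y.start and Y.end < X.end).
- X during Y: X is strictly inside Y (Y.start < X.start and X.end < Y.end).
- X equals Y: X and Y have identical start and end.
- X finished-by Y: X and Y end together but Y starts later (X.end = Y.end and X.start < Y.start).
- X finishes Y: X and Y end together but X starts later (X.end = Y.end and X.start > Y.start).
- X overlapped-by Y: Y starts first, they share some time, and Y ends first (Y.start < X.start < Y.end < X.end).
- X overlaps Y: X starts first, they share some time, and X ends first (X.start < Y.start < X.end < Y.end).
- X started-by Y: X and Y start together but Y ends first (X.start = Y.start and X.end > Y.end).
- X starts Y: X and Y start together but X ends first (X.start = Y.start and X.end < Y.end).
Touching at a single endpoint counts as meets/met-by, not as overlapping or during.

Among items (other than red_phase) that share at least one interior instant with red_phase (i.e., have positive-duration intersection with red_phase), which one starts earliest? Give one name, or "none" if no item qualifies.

crimson_phase

Target red_phase = [Fri 17:00, Sun 07:00].
amber_phase [Wed 01:00, Thu 03:00] → before → excluded.
blue_phase [Sun 09:00, Sun 15:00] → after → excluded.
crimson_phase [Wed 23:00, Sun 08:00] → contains → candidate.
cyan_phase [Tue 20:00, Wed 04:00] → before → excluded.
green_phase [Mon 10:00, Thu 19:00] → before → excluded.
silver_phase [Thu 20:00, Sun 12:00] → contains → candidate.
teal_phase [Wed 07:00, Thu 17:00] → before → excluded.
violet_phase [Thu 12:00, Sun 14:00] → contains → candidate.
Among candidates, earliest start is Wed 23:00 → crimson_phase.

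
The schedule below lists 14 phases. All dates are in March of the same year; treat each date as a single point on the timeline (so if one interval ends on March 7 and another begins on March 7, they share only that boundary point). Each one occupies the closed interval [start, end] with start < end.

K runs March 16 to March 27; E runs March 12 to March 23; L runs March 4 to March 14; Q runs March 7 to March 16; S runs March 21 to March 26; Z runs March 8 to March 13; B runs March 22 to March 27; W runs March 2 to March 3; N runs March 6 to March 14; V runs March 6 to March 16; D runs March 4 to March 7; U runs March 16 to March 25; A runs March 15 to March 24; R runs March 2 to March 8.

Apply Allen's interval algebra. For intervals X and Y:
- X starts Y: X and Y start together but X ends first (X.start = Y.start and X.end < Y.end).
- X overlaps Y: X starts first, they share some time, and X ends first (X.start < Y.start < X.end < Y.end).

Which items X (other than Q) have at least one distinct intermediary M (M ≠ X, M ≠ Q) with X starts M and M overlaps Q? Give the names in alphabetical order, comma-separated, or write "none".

Target Q = [March 7, March 16].
Intermediaries M with M overlaps Q: L, N, R.
Via L — items with X starts L: D.
Via N — items with X starts N: none.
Via R — items with X starts R: W.
Union: D, W.

D, W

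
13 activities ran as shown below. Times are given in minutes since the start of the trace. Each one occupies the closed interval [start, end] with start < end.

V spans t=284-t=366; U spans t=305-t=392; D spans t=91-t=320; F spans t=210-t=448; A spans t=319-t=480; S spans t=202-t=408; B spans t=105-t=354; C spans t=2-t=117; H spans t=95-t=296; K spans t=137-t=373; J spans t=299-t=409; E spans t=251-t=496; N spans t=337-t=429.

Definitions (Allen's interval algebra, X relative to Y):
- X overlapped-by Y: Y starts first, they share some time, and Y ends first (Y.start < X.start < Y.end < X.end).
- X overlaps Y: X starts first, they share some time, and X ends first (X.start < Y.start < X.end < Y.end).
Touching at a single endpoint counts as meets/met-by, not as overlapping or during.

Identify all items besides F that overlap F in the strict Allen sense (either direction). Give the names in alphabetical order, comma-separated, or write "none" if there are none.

Target F = [t=210, t=448].
A [t=319, t=480] → overlapped-by → yes.
B [t=105, t=354] → overlaps → yes.
C [t=2, t=117] → before → no.
D [t=91, t=320] → overlaps → yes.
E [t=251, t=496] → overlapped-by → yes.
H [t=95, t=296] → overlaps → yes.
J [t=299, t=409] → during → no.
K [t=137, t=373] → overlaps → yes.
N [t=337, t=429] → during → no.
S [t=202, t=408] → overlaps → yes.
U [t=305, t=392] → during → no.
V [t=284, t=366] → during → no.
Result: A, B, D, E, H, K, S.

A, B, D, E, H, K, S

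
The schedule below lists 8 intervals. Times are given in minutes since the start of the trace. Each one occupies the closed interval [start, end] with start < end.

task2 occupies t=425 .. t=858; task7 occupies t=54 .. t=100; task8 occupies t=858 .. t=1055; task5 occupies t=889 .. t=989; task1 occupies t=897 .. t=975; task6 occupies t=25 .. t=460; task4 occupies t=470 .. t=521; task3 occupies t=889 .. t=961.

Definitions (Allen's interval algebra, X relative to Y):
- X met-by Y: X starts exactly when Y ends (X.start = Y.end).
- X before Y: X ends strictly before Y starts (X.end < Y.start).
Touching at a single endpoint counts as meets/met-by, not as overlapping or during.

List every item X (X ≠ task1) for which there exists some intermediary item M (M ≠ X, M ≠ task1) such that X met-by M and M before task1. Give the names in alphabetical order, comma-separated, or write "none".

Target task1 = [t=897, t=975].
Intermediaries M with M before task1: task2, task4, task6, task7.
Via task2 — items with X met-by task2: task8.
Via task4 — items with X met-by task4: none.
Via task6 — items with X met-by task6: none.
Via task7 — items with X met-by task7: none.
Union: task8.

task8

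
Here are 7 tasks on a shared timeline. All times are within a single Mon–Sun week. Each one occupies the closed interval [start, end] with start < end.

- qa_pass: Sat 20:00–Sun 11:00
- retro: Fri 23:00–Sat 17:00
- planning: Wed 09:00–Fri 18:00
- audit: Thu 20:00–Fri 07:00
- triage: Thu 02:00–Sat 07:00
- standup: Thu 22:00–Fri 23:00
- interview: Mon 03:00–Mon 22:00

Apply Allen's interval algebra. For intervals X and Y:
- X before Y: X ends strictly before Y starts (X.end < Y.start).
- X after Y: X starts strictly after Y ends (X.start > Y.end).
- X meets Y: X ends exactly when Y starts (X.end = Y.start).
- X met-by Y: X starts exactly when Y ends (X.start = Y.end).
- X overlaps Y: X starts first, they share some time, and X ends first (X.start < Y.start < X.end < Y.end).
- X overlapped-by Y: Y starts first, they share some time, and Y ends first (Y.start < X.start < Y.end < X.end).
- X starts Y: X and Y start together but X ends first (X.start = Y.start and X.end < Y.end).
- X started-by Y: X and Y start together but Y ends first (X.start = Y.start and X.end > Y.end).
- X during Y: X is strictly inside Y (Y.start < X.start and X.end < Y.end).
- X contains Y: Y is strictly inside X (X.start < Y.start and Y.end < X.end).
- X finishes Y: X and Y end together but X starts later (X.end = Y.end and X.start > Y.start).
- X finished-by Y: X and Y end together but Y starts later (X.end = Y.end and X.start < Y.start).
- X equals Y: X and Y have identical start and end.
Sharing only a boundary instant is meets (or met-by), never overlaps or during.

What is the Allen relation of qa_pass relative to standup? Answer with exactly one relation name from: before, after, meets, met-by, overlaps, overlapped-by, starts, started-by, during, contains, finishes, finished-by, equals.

qa_pass = [Sat 20:00, Sun 11:00]; standup = [Thu 22:00, Fri 23:00].
Compare endpoints: qa_pass.start > standup.start, qa_pass.start > standup.end, qa_pass.end > standup.start, qa_pass.end > standup.end.
That pattern is 'after'.

after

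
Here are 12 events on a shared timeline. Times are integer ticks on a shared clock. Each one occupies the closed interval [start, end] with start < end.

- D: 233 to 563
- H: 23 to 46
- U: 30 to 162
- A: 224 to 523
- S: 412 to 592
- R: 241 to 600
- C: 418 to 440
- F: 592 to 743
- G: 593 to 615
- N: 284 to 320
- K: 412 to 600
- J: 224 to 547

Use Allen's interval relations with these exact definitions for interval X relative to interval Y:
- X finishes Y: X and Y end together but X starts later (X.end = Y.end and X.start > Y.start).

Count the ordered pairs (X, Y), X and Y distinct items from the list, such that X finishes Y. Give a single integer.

1

Checking all 132 ordered pairs for relation 'finishes'; matching pairs in alphabetical order:
(K, R): K finishes R ✓
Count: 1.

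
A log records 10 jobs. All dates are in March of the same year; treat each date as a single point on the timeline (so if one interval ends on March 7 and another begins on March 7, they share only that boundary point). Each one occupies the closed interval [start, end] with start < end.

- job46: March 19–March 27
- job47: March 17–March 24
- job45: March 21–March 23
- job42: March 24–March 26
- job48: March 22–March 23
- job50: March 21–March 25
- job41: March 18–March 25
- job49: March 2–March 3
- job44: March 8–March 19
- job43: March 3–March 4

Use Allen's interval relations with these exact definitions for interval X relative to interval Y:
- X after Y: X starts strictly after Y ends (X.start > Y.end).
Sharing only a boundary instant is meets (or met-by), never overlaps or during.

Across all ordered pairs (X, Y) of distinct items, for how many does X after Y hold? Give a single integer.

22

Checking all 90 ordered pairs for relation 'after'; matching pairs in alphabetical order:
(job41, job43): job41 after job43 ✓
(job41, job49): job41 after job49 ✓
(job42, job43): job42 after job43 ✓
(job42, job44): job42 after job44 ✓
(job42, job45): job42 after job45 ✓
(job42, job48): job42 after job48 ✓
(job42, job49): job42 after job49 ✓
(job44, job43): job44 after job43 ✓
(job44, job49): job44 after job49 ✓
(job45, job43): job45 after job43 ✓
(job45, job44): job45 after job44 ✓
(job45, job49): job45 after job49 ✓
(job46, job43): job46 after job43 ✓
(job46, job49): job46 after job49 ✓
(job47, job43): job47 after job43 ✓
(job47, job49): job47 after job49 ✓
(job48, job43): job48 after job43 ✓
(job48, job44): job48 after job44 ✓
(job48, job49): job48 after job49 ✓
(job50, job43): job50 after job43 ✓
(job50, job44): job50 after job44 ✓
(job50, job49): job50 after job49 ✓
Count: 22.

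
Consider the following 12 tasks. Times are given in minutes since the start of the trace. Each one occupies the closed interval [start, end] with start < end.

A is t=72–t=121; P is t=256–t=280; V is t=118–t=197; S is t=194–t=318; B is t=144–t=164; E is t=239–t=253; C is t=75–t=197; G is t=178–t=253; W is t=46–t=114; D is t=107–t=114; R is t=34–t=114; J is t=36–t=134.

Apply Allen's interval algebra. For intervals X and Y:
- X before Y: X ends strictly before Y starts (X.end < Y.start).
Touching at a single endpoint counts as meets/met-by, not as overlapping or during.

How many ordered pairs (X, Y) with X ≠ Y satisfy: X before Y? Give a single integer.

38

Checking all 132 ordered pairs for relation 'before'; matching pairs in alphabetical order:
(A, B): A before B ✓
(A, E): A before E ✓
(A, G): A before G ✓
(A, P): A before P ✓
(A, S): A before S ✓
(B, E): B before E ✓
(B, G): B before G ✓
(B, P): B before P ✓
(B, S): B before S ✓
(C, E): C before E ✓
(C, P): C before P ✓
(D, B): D before B ✓
(D, E): D before E ✓
(D, G): D before G ✓
(D, P): D before P ✓
(D, S): D before S ✓
(D, V): D before V ✓
(E, P): E before P ✓
(G, P): G before P ✓
(J, B): J before B ✓
(J, E): J before E ✓
(J, G): J before G ✓
(J, P): J before P ✓
(J, S): J before S ✓
... plus 14 further pairs not listed.
Count: 38.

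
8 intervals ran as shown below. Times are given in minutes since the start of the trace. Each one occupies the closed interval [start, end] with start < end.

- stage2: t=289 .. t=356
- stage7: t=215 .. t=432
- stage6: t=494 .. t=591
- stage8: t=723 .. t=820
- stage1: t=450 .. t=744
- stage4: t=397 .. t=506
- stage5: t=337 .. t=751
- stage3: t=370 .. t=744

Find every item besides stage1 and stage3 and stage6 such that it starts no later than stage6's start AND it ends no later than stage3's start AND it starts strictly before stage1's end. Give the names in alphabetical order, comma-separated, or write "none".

stage2

Conditions: its start is no later than stage6's start (X.start <= t=494) AND its end is no later than stage3's start (X.end <= t=370) AND its start is strictly before stage1's end (X.start < t=744).
stage2: start t=289 <= t=494? ✓; end t=356 <= t=370? ✓; start t=289 < t=744? ✓ → yes.
stage4: start t=397 <= t=494? ✓; end t=506 <= t=370? ✗; start t=397 < t=744? ✓ → no.
stage5: start t=337 <= t=494? ✓; end t=751 <= t=370? ✗; start t=337 < t=744? ✓ → no.
stage7: start t=215 <= t=494? ✓; end t=432 <= t=370? ✗; start t=215 < t=744? ✓ → no.
stage8: start t=723 <= t=494? ✗; end t=820 <= t=370? ✗; start t=723 < t=744? ✓ → no.
Result: stage2.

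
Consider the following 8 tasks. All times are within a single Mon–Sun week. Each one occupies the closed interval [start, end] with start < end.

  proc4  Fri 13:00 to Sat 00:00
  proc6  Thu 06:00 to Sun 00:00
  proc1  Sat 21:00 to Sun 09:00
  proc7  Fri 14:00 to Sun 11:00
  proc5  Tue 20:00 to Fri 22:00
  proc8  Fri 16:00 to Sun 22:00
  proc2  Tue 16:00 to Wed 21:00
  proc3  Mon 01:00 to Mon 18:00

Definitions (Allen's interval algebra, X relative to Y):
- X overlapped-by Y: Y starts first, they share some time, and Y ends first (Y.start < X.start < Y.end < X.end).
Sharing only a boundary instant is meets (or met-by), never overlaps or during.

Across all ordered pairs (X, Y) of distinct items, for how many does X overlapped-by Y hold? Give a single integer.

11

Checking all 56 ordered pairs for relation 'overlapped-by'; matching pairs in alphabetical order:
(proc1, proc6): proc1 overlapped-by proc6 ✓
(proc4, proc5): proc4 overlapped-by proc5 ✓
(proc5, proc2): proc5 overlapped-by proc2 ✓
(proc6, proc5): proc6 overlapped-by proc5 ✓
(proc7, proc4): proc7 overlapped-by proc4 ✓
(proc7, proc5): proc7 overlapped-by proc5 ✓
(proc7, proc6): proc7 overlapped-by proc6 ✓
(proc8, proc4): proc8 overlapped-by proc4 ✓
(proc8, proc5): proc8 overlapped-by proc5 ✓
(proc8, proc6): proc8 overlapped-by proc6 ✓
(proc8, proc7): proc8 overlapped-by proc7 ✓
Count: 11.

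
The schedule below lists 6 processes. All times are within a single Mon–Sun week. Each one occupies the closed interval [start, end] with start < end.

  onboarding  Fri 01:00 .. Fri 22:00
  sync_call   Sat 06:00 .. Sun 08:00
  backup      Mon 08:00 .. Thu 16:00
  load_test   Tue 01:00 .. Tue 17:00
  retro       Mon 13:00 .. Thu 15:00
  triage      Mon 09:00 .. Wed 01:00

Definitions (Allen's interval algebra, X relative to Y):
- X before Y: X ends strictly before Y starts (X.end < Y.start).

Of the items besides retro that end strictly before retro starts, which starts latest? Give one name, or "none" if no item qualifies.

none

Target retro = [Mon 13:00, Thu 15:00].
backup [Mon 08:00, Thu 16:00] → contains → excluded.
load_test [Tue 01:00, Tue 17:00] → during → excluded.
onboarding [Fri 01:00, Fri 22:00] → after → excluded.
sync_call [Sat 06:00, Sun 08:00] → after → excluded.
triage [Mon 09:00, Wed 01:00] → overlaps → excluded.
No candidates → none.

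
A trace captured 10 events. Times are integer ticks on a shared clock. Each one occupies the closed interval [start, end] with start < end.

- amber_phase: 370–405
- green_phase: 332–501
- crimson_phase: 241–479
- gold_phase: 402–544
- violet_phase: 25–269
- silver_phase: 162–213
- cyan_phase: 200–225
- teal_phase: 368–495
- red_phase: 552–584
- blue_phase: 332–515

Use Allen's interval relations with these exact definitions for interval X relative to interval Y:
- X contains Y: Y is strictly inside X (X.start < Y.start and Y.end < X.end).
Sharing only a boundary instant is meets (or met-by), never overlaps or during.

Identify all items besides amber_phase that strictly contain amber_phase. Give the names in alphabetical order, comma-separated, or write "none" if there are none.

Target amber_phase = [370, 405].
blue_phase [332, 515] → contains → yes.
crimson_phase [241, 479] → contains → yes.
cyan_phase [200, 225] → before → no.
gold_phase [402, 544] → overlapped-by → no.
green_phase [332, 501] → contains → yes.
red_phase [552, 584] → after → no.
silver_phase [162, 213] → before → no.
teal_phase [368, 495] → contains → yes.
violet_phase [25, 269] → before → no.
Result: blue_phase, crimson_phase, green_phase, teal_phase.

blue_phase, crimson_phase, green_phase, teal_phase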